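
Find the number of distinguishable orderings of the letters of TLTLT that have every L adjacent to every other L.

Treat the 2 copies of L as a single block. The multiset to arrange is then {LL, T, T, T}, 4 items in all.
That gives (4)!/(3!) = 4 arrangements.

4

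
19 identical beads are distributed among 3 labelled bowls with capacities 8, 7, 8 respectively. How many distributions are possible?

15

Without the upper bounds there are C(21,2) = 210 ways to split 19 among 3 bowls.
Subtract solutions that violate a single cap (substitute x_i' = x_i − (cap_i+1)): x_1 ≥ 9 gives C(12,2) = 66; x_2 ≥ 8 gives C(13,2) = 78; x_3 ≥ 9 gives C(12,2) = 66. Together 210.
Add back pairs where two caps are both exceeded: 6 + 3 + 6 = 15.
By inclusion–exclusion the count is 210 − 210 + 15 = 15.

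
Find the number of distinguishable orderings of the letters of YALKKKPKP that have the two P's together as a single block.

1680

Treat the 2 copies of P as a single block. The multiset to arrange is then {PP, A, K, K, K, K, L, Y}, 8 items in all.
That gives (8)!/(4!) = 1680 arrangements.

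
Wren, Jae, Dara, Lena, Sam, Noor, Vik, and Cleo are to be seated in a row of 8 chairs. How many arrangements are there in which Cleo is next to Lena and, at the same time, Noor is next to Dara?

2880

Treat {Cleo,Lena} as one block (2 orders) and {Noor,Dara} as another (2 orders).
That leaves 6 units to arrange: 2 × 2 × 6! = 4 × 720 = 2880.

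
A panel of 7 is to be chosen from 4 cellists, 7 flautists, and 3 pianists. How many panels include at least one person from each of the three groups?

Unrestricted: C(14,7) = 3432 ways to pick any 7 of the 14.
Subtract selections that omit an entire group: no cellists → C(10,7) = 120; no flautists → C(7,7) = 1; no pianists → C(11,7) = 330.
Add back selections omitting two groups (i.e. drawn from a single group): C(4,7) + C(7,7) + C(3,7) = 1.
By inclusion–exclusion: 3432 − 451 + 1 = 2982.

2982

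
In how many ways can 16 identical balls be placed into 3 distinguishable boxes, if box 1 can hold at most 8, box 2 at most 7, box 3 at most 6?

By stars and bars, unrestricted non-negative solutions to x_1+…+x_3 = 16 number C(16+2,2) = 153.
Subtract solutions that violate a single cap (substitute x_i' = x_i − (cap_i+1)): x_1 ≥ 9 gives C(9,2) = 36; x_2 ≥ 8 gives C(10,2) = 45; x_3 ≥ 7 gives C(11,2) = 55. Together 136.
Add back pairs where two caps are both exceeded: 0 + 1 + 3 = 4.
By inclusion–exclusion the count is 153 − 136 + 4 = 21.

21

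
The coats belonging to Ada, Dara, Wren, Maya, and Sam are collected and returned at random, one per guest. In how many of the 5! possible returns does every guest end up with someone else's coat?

44

Let Aᵢ be the assignments in which guest i gets their own coat. We want the size of the complement of A₁∪…∪A_5.
By inclusion–exclusion this is Σ_{j=0}^{5} (−1)^j C(5,j)·(5−j)!.
Computing: 120 − 120 + 60 − 20 + 5 − 1 = 44.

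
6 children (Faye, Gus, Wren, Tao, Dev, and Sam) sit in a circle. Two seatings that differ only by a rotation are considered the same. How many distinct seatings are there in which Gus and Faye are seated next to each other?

Treat {Gus, Faye} as one unit (2 internal orders) and seat the resulting 5 units around the table: (4)! circular arrangements.
So 2 × (4)! = 2 × 24 = 48.

48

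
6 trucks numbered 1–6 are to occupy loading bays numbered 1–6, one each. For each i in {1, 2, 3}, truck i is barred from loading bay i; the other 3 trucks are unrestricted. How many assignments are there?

Let Aᵢ (for i ∈ {1, 2, 3}) be the placements that put truck i in its forbidden loading bay. Any j of these fix j positions, leaving (6−j)! ways to fill the rest, and there are C(3,j) ways to pick which j.
By inclusion–exclusion, the number of valid placements is Σ_{j=0}^{3} (−1)^j C(3,j)·(6−j)!.
Computing: 720 − 360 + 72 − 6 = 426.

426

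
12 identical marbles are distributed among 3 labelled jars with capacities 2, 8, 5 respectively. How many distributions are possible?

9

By stars and bars, unrestricted non-negative solutions to x_1+…+x_3 = 12 number C(12+2,2) = 91.
Subtract solutions that violate a single cap (substitute x_i' = x_i − (cap_i+1)): x_1 ≥ 3 gives C(11,2) = 55; x_2 ≥ 9 gives C(5,2) = 10; x_3 ≥ 6 gives C(8,2) = 28. Together 93.
Add back pairs where two caps are both exceeded: 1 + 10 + 0 = 11.
By inclusion–exclusion the count is 91 − 93 + 11 = 9.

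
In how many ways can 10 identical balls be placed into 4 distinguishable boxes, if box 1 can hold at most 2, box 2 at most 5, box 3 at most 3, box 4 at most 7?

Ignoring the caps, the number of non-negative solutions to x_1+…+x_4 = 10 is C(13,3) = 286.
Subtract solutions that violate a single cap (substitute x_i' = x_i − (cap_i+1)): x_1 ≥ 3 gives C(10,3) = 120; x_2 ≥ 6 gives C(7,3) = 35; x_3 ≥ 4 gives C(9,3) = 84; x_4 ≥ 8 gives C(5,3) = 10. Together 249.
Add back pairs where two caps are both exceeded: 4 + 20 + 0 + 1 + 0 + 0 = 25.
By inclusion–exclusion the count is 286 − 249 + 25 = 62.

62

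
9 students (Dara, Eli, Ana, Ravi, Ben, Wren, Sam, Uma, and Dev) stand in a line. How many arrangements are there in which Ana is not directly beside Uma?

Of the 9! = 362880 arrangements, those with Ana and Uma adjacent number 2 × 8! = 80640 (treat the pair as a block with 2 internal orders).
So 362880 − 80640 = 282240 arrangements keep them apart.

282240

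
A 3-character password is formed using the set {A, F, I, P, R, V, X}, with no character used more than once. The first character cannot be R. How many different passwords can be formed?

The first character has 7−1 = 6 choices (anything except R).
The remaining 2 characters are filled from the other 6 symbols without repetition: 6 × 5 = 30.
Total: 6 × 30 = 180.

180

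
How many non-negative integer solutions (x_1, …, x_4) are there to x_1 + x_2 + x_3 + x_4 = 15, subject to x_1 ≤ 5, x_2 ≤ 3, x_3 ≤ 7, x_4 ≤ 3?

20

Ignoring the caps, the number of non-negative solutions to x_1+…+x_4 = 15 is C(18,3) = 816.
Subtract solutions that violate a single cap (substitute x_i' = x_i − (cap_i+1)): x_1 ≥ 6 gives C(12,3) = 220; x_2 ≥ 4 gives C(14,3) = 364; x_3 ≥ 8 gives C(10,3) = 120; x_4 ≥ 4 gives C(14,3) = 364. Together 1068.
Add back pairs where two caps are both exceeded: 56 + 4 + 56 + 20 + 120 + 20 = 276.
Subtract triples: 0 + 4 + 0 + 0 = 4.
By inclusion–exclusion the count is 816 − 1068 + 276 − 4 = 20.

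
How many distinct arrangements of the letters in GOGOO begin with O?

With the first slot taken by O, it remains to arrange the other 4 letters (GGOO).
Those 4 letters have G appearing twice and O appearing twice, giving (4)!/(2!·2!) = 6.

6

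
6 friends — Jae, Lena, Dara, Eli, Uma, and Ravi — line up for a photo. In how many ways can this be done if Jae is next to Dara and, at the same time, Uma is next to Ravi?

96

Treat {Jae,Dara} as one block (2 orders) and {Uma,Ravi} as another (2 orders).
That leaves 4 units to arrange: 2 × 2 × 4! = 4 × 24 = 96.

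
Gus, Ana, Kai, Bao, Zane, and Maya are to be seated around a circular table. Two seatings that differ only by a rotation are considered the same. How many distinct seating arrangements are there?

120

Around a circle, 6 distinct people have 6!/6 = (5)! = 120 rotationally distinct seatings.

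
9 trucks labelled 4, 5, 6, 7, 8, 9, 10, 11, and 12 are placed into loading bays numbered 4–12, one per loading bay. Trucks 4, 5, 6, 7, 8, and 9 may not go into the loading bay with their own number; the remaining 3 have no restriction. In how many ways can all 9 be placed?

Let Aᵢ (for 4 ≤ i ≤ 9) be the placements that put truck i in its forbidden loading bay. Any j of these fix j positions, leaving (9−j)! ways to fill the rest, and there are C(6,j) ways to pick which j.
By inclusion–exclusion, the number of valid placements is Σ_{j=0}^{6} (−1)^j C(6,j)·(9−j)!.
Computing: 362880 − 241920 + 75600 − 14400 + 1800 − 144 + 6 = 183822.

183822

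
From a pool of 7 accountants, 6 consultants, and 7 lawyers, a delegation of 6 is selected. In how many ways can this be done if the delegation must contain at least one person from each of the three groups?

32340

With no constraint there are C(20,6) = 38760 possible selections.
Selections missing a whole group: no accountants → C(13,6) = 1716; no consultants → C(14,6) = 3003; no lawyers → C(13,6) = 1716.
Add back selections omitting two groups (i.e. drawn from a single group): C(7,6) + C(6,6) + C(7,6) = 15.
By inclusion–exclusion: 38760 − 6435 + 15 = 32340.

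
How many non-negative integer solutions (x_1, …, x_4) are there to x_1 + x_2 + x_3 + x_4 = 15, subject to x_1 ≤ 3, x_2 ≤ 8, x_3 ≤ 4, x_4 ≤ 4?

Without the upper bounds there are C(18,3) = 816 ways to split 15 among 4 variables.
Subtract solutions that violate a single cap (substitute x_i' = x_i − (cap_i+1)): x_1 ≥ 4 gives C(14,3) = 364; x_2 ≥ 9 gives C(9,3) = 84; x_3 ≥ 5 gives C(13,3) = 286; x_4 ≥ 5 gives C(13,3) = 286. Together 1020.
Add back pairs where two caps are both exceeded: 10 + 84 + 84 + 4 + 4 + 56 = 242.
Subtract triples: 0 + 0 + 4 + 0 = 4.
By inclusion–exclusion the count is 816 − 1020 + 242 − 4 = 34.

34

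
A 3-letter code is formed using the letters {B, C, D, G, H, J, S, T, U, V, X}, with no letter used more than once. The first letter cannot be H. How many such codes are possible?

The first letter has 11−1 = 10 choices (anything except H).
The remaining 2 letters are filled from the other 10 symbols without repetition: 10 × 9 = 90.
Total: 10 × 90 = 900.

900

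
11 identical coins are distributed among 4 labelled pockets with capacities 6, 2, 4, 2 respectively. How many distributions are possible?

Ignoring the caps, the number of non-negative solutions to x_1+…+x_4 = 11 is C(14,3) = 364.
Subtract solutions that violate a single cap (substitute x_i' = x_i − (cap_i+1)): x_1 ≥ 7 gives C(7,3) = 35; x_2 ≥ 3 gives C(11,3) = 165; x_3 ≥ 5 gives C(9,3) = 84; x_4 ≥ 3 gives C(11,3) = 165. Together 449.
Add back pairs where two caps are both exceeded: 4 + 0 + 4 + 20 + 56 + 20 = 104.
Subtract triples: 0 + 0 + 0 + 1 = 1.
By inclusion–exclusion the count is 364 − 449 + 104 − 1 = 18.

18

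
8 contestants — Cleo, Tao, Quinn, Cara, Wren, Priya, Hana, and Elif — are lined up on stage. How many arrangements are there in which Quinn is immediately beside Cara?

10080

Place the 6 others and the Quinn-Cara pair as 7 objects in a line; the pair has 2 internal arrangements.
So the count is 2·(7)! = 10080.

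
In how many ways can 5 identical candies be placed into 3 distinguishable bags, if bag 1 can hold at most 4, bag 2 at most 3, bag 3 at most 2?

11

Without the upper bounds there are C(7,2) = 21 ways to split 5 among 3 bags.
Subtract solutions that violate a single cap (substitute x_i' = x_i − (cap_i+1)): x_1 ≥ 5 gives C(2,2) = 1; x_2 ≥ 4 gives C(3,2) = 3; x_3 ≥ 3 gives C(4,2) = 6. Together 10.
No two caps can be exceeded simultaneously, so the pair terms are all 0.
By inclusion–exclusion the count is 21 − 10 + 0 = 11.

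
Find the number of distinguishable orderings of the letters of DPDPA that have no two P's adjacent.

Total arrangements of DPDPA: 5!/(2!·2!) = 30.
If the two P's are adjacent, glue them into one block, leaving 4 items to arrange: (4)!/(2!) = 12 ways.
Hence 30 − 12 = 18.

18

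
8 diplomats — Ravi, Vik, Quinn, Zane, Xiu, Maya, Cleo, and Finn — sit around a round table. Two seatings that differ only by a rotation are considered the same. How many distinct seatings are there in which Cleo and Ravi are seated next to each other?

Glue Cleo and Ravi into a block (2 internal orders). Seating 7 units around a circle gives (6)! arrangements.
So 2 × (6)! = 2 × 720 = 1440.

1440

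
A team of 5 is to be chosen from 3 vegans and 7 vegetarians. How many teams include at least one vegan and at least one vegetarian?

With no constraint there are C(10,5) = 252 possible selections.
Subtract selections that omit an entire group: no vegans → C(7,5) = 21; no vegetarians → C(3,5) = 0.
Both groups omitted at once is impossible, so 252 − 21 = 231.

231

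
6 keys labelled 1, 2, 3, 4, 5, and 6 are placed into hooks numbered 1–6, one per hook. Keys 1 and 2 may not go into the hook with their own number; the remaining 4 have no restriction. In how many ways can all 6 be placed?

Let Aᵢ (for i ∈ {1, 2}) be the placements that put key i in its forbidden hook. Any j of these fix j positions, leaving (6−j)! ways to fill the rest, and there are C(2,j) ways to pick which j.
By inclusion–exclusion, the number of valid placements is Σ_{j=0}^{2} (−1)^j C(2,j)·(6−j)!.
Computing: 720 − 240 + 24 = 504.

504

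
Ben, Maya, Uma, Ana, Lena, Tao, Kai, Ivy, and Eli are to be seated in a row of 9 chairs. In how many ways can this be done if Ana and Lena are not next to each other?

282240

Of the 9! = 362880 arrangements, those with Ana and Lena adjacent number 2 × 8! = 80640 (treat the pair as a block with 2 internal orders).
So 362880 − 80640 = 282240 arrangements keep them apart.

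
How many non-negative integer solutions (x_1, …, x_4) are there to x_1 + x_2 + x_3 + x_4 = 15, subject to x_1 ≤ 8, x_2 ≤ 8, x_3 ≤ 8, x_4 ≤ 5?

Without the upper bounds there are C(18,3) = 816 ways to split 15 among 4 variables.
Subtract solutions that violate a single cap (substitute x_i' = x_i − (cap_i+1)): x_1 ≥ 9 gives C(9,3) = 84; x_2 ≥ 9 gives C(9,3) = 84; x_3 ≥ 9 gives C(9,3) = 84; x_4 ≥ 6 gives C(12,3) = 220. Together 472.
Add back pairs where two caps are both exceeded: 0 + 0 + 1 + 0 + 1 + 1 = 3.
By inclusion–exclusion the count is 816 − 472 + 3 = 347.

347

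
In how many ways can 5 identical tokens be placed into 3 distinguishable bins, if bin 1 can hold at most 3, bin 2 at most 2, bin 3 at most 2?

Without the upper bounds there are C(7,2) = 21 ways to split 5 among 3 bins.
Subtract solutions that violate a single cap (substitute x_i' = x_i − (cap_i+1)): x_1 ≥ 4 gives C(3,2) = 3; x_2 ≥ 3 gives C(4,2) = 6; x_3 ≥ 3 gives C(4,2) = 6. Together 15.
No two caps can be exceeded simultaneously, so the pair terms are all 0.
By inclusion–exclusion the count is 21 − 15 + 0 = 6.

6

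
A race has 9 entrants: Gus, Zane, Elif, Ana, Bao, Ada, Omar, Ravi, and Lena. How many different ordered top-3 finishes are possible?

This is an ordered selection of 3 from 9: P(9,3).
That gives 9 × 8 × 7 = 504.

504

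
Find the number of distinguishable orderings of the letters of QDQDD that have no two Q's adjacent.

There are 5!/(3!·2!) = 10 arrangements of QDQDD in total.
Arrangements with the Q's together: treat QQ as one letter, giving (4)!/(3!) = 4.
Subtracting, 10 − 4 = 6 arrangements keep the Q's apart.

6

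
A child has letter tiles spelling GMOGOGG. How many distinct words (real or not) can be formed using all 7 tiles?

GMOGOGG has 7 letters with G appearing 4 times and O appearing twice.
Dividing 7! = 5040 by 4!·2! = 48 for the repeated letters gives 105.

105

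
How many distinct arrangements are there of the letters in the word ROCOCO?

60

The 6 letters of ROCOCO have repeats: C appearing twice and O appearing 3 times.
So there are 6! / (3!·2!) = 60 distinguishable arrangements.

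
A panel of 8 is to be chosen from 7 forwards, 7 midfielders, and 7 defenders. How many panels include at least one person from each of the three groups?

194481

Total 8-person selections from all 21: C(21,8) = 203490.
Selections missing a whole group: no forwards → C(14,8) = 3003; no midfielders → C(14,8) = 3003; no defenders → C(14,8) = 3003.
Add back selections omitting two groups (i.e. drawn from a single group): C(7,8) + C(7,8) + C(7,8) = 0.
By inclusion–exclusion: 203490 − 9009 + 0 = 194481.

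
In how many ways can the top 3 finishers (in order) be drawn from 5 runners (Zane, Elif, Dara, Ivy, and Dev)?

This is an ordered selection of 3 from 5: P(5,3).
That gives 5 × 4 × 3 = 60.

60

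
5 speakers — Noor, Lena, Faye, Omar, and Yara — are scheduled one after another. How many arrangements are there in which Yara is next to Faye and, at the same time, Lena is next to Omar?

Treat {Yara,Faye} as one block (2 orders) and {Lena,Omar} as another (2 orders).
That leaves 3 units to arrange: 2 × 2 × 3! = 4 × 6 = 24.

24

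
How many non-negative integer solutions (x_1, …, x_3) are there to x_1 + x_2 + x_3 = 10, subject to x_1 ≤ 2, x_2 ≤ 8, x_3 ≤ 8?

Without the upper bounds there are C(12,2) = 66 ways to split 10 among 3 variables.
Subtract solutions that violate a single cap (substitute x_i' = x_i − (cap_i+1)): x_1 ≥ 3 gives C(9,2) = 36; x_2 ≥ 9 gives C(3,2) = 3; x_3 ≥ 9 gives C(3,2) = 3. Together 42.
No two caps can be exceeded simultaneously, so the pair terms are all 0.
By inclusion–exclusion the count is 66 − 42 + 0 = 24.

24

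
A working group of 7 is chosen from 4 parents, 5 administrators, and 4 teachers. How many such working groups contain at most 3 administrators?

Split by how many administrators are chosen (0 through 3).
Sum: C(5,0)·C(8,7) + C(5,1)·C(8,6) + C(5,2)·C(8,5) + C(5,3)·C(8,4) = 8 + 140 + 560 + 700 = 1408.

1408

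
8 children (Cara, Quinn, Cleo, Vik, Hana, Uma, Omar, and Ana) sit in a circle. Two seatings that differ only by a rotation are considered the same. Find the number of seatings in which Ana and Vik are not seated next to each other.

All circular seatings of 8 people number (7)! = 5040.
Seatings with Ana beside Vik: treat them as a block with 2 internal orders, giving 2 × (6)! = 1440.
Subtracting, 5040 − 1440 = 3600.

3600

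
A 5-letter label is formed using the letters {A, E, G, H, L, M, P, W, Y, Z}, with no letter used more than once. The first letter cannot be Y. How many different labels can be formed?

The first letter has 10−1 = 9 choices (anything except Y).
The remaining 4 letters are filled from the other 9 symbols without repetition: 9 × 8 × 7 × 6 = 3024.
Total: 9 × 3024 = 27216.

27216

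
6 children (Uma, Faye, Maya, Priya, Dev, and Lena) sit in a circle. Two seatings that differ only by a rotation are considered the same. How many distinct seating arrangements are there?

120

Fix one person's seat to break rotational symmetry; the remaining 5 people can be arranged in (5)! = 120 ways.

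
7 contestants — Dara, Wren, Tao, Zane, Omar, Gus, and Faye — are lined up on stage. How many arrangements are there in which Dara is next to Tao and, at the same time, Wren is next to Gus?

Treat {Dara,Tao} as one block (2 orders) and {Wren,Gus} as another (2 orders).
That leaves 5 units to arrange: 2 × 2 × 5! = 4 × 120 = 480.

480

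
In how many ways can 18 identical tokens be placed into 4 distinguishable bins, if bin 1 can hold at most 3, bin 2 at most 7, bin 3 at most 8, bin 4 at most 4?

34

Ignoring the caps, the number of non-negative solutions to x_1+…+x_4 = 18 is C(21,3) = 1330.
Subtract solutions that violate a single cap (substitute x_i' = x_i − (cap_i+1)): x_1 ≥ 4 gives C(17,3) = 680; x_2 ≥ 8 gives C(13,3) = 286; x_3 ≥ 9 gives C(12,3) = 220; x_4 ≥ 5 gives C(16,3) = 560. Together 1746.
Add back pairs where two caps are both exceeded: 84 + 56 + 220 + 4 + 56 + 35 = 455.
Subtract triples: 0 + 4 + 1 + 0 = 5.
By inclusion–exclusion the count is 1330 − 1746 + 455 − 5 = 34.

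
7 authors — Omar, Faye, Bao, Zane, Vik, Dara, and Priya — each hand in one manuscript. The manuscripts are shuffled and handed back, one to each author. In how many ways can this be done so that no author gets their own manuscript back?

Let Aᵢ be the assignments in which author i gets their own manuscript. We want the size of the complement of A₁∪…∪A_7.
By inclusion–exclusion this is Σ_{j=0}^{7} (−1)^j C(7,j)·(7−j)!.
Computing: 5040 − 5040 + 2520 − 840 + 210 − 42 + 7 − 1 = 1854.

1854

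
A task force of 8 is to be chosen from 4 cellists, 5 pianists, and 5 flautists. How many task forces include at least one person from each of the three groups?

2940

Total 8-person selections from all 14: C(14,8) = 3003.
Subtract selections that omit an entire group: no cellists → C(10,8) = 45; no pianists → C(9,8) = 9; no flautists → C(9,8) = 9.
Add back selections omitting two groups (i.e. drawn from a single group): C(4,8) + C(5,8) + C(5,8) = 0.
By inclusion–exclusion: 3003 − 63 + 0 = 2940.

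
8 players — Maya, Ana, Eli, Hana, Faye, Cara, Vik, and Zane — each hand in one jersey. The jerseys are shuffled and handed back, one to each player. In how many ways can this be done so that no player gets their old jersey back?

Count assignments avoiding every fixed point. For any j of the 8 players fixed to their old jersey, the other 8−j can be arranged in (8−j)! ways.
By inclusion–exclusion this is Σ_{j=0}^{8} (−1)^j C(8,j)·(8−j)!.
Computing: 40320 − 40320 + 20160 − 6720 + 1680 − 336 + 56 − 8 + 1 = 14833.

14833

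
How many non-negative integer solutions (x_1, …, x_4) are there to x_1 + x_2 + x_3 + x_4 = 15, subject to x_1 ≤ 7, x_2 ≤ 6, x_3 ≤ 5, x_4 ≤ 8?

Ignoring the caps, the number of non-negative solutions to x_1+…+x_4 = 15 is C(18,3) = 816.
Subtract solutions that violate a single cap (substitute x_i' = x_i − (cap_i+1)): x_1 ≥ 8 gives C(10,3) = 120; x_2 ≥ 7 gives C(11,3) = 165; x_3 ≥ 6 gives C(12,3) = 220; x_4 ≥ 9 gives C(9,3) = 84. Together 589.
Add back pairs where two caps are both exceeded: 1 + 4 + 0 + 10 + 0 + 1 = 16.
By inclusion–exclusion the count is 816 − 589 + 16 = 243.

243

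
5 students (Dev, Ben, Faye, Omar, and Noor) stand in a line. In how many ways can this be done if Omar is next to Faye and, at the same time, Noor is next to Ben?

24

Treat {Omar,Faye} as one block (2 orders) and {Noor,Ben} as another (2 orders).
That leaves 3 units to arrange: 2 × 2 × 3! = 4 × 6 = 24.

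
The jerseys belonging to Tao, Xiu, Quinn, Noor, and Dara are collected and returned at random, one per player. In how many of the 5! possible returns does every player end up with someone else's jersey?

This is the derangement count D_5: permutations of 5 items with no fixed point.
By inclusion–exclusion this is Σ_{j=0}^{5} (−1)^j C(5,j)·(5−j)!.
Computing: 120 − 120 + 60 − 20 + 5 − 1 = 44.

44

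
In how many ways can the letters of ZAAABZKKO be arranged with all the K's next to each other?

Treat the 2 copies of K as a single block. The multiset to arrange is then {KK, A, A, A, B, O, Z, Z}, 8 items in all.
That gives (8)!/(3!·2!) = 3360 arrangements.

3360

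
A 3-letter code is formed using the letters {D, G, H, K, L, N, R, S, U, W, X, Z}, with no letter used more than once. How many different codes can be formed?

1320

With no repetition, fill the 3 letters in order: 12 choices, then 11, down to 10.
12 × 11 × 10 = 1320.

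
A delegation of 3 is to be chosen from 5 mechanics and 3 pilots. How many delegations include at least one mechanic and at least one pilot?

45

Total 3-person selections from all 8: C(8,3) = 56.
Subtract selections that omit an entire group: no mechanics → C(3,3) = 1; no pilots → C(5,3) = 10.
Both groups omitted at once is impossible, so 56 − 11 = 45.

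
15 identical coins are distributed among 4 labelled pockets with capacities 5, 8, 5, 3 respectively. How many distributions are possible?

Ignoring the caps, the number of non-negative solutions to x_1+…+x_4 = 15 is C(18,3) = 816.
Subtract solutions that violate a single cap (substitute x_i' = x_i − (cap_i+1)): x_1 ≥ 6 gives C(12,3) = 220; x_2 ≥ 9 gives C(9,3) = 84; x_3 ≥ 6 gives C(12,3) = 220; x_4 ≥ 4 gives C(14,3) = 364. Together 888.
Add back pairs where two caps are both exceeded: 1 + 20 + 56 + 1 + 10 + 56 = 144.
By inclusion–exclusion the count is 816 − 888 + 144 = 72.

72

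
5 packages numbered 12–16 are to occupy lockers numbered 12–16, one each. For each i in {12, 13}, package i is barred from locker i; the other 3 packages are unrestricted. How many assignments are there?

78

Let Aᵢ (for i ∈ {12, 13}) be the placements that put package i in its forbidden locker. Any j of these fix j positions, leaving (5−j)! ways to fill the rest, and there are C(2,j) ways to pick which j.
By inclusion–exclusion, the number of valid placements is Σ_{j=0}^{2} (−1)^j C(2,j)·(5−j)!.
Computing: 120 − 48 + 6 = 78.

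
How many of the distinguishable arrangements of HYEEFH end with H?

Fix H in the last position and arrange the remaining 5 letters.
Those 5 letters have E appearing twice, giving (5)!/(2!) = 60.

60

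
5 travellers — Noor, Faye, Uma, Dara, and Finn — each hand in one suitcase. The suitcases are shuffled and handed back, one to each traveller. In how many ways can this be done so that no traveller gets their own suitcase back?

44

Let Aᵢ be the assignments in which traveller i gets their own suitcase. We want the size of the complement of A₁∪…∪A_5.
By inclusion–exclusion this is Σ_{j=0}^{5} (−1)^j C(5,j)·(5−j)!.
Computing: 120 − 120 + 60 − 20 + 5 − 1 = 44.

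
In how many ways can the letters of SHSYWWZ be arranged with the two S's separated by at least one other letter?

Total arrangements of SHSYWWZ: 7!/(2!·2!) = 1260.
If the two S's are adjacent, glue them into one block, leaving 6 items to arrange: (6)!/(2!) = 360 ways.
Hence 1260 − 360 = 900.

900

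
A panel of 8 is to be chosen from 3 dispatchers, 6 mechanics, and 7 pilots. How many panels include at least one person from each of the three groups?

With no constraint there are C(16,8) = 12870 possible selections.
Subtract selections that omit an entire group: no dispatchers → C(13,8) = 1287; no mechanics → C(10,8) = 45; no pilots → C(9,8) = 9.
Add back selections omitting two groups (i.e. drawn from a single group): C(3,8) + C(6,8) + C(7,8) = 0.
By inclusion–exclusion: 12870 − 1341 + 0 = 11529.

11529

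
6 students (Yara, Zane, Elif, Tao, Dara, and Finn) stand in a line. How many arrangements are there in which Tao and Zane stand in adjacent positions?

Treat {Tao, Zane} as a single unit. There are 5 units to order, and the pair itself can be ordered 2 ways.
That gives 2 × 5! = 2 × 120 = 240.

240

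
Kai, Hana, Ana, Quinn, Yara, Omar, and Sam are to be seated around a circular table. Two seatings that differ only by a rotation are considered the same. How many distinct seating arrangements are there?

Seat Kai anywhere (absorbing the rotational symmetry), then permute the other 6: (6)! = 720.

720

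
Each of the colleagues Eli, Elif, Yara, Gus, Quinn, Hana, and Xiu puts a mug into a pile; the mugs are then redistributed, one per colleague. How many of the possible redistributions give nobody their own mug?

This is the derangement count D_7: permutations of 7 items with no fixed point.
By inclusion–exclusion this is Σ_{j=0}^{7} (−1)^j C(7,j)·(7−j)!.
Computing: 5040 − 5040 + 2520 − 840 + 210 − 42 + 7 − 1 = 1854.

1854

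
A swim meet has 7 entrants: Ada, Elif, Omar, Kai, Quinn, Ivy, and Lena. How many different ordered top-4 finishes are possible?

840

There are 7 choices for 1st place, 6 for 2nd, and so on down to 4 for position 4.
That gives 7 × 6 × 5 × 4 = 840.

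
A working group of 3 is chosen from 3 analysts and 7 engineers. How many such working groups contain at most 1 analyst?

Split by how many analysts are chosen (0 through 1).
Sum: C(3,0)·C(7,3) + C(3,1)·C(7,2) = 35 + 63 = 98.

98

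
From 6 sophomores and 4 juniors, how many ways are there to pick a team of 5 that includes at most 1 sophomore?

6

Split by how many sophomores are chosen (0 through 1).
Sum: C(6,0)·C(4,5) + C(6,1)·C(4,4) = 0 + 6 = 6.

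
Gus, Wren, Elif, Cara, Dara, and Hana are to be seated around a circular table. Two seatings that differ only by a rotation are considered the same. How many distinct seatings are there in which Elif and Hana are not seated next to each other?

All circular seatings of 6 people number (5)! = 120.
Those with Elif next to Hana: fuse the pair into one unit and seat 5 units around a circle — 2·(4)! = 48.
Subtracting, 120 − 48 = 72.

72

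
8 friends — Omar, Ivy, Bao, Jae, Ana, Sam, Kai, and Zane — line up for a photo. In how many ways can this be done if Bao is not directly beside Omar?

30240

There are 8! = 40320 arrangements in all. If Bao and Omar are adjacent, merging them into one block gives 2·(7)! = 10080 arrangements.
Complementary counting: 40320 − 10080 = 30240.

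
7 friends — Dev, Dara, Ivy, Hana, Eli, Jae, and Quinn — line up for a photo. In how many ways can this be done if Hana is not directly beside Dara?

3600

There are 7! = 5040 arrangements in all. If Hana and Dara are adjacent, merging them into one block gives 2·(6)! = 1440 arrangements.
Complementary counting: 5040 − 1440 = 3600.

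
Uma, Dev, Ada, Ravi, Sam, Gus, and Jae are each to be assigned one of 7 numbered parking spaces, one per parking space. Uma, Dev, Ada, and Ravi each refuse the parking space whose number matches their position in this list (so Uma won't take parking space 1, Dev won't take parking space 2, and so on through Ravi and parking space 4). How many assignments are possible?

2790

Let Aᵢ (for 1 ≤ i ≤ 4) be the placements that put person i in their forbidden parking space. Any j of these fix j positions, leaving (7−j)! ways to fill the rest, and there are C(4,j) ways to pick which j.
By inclusion–exclusion, the number of valid placements is Σ_{j=0}^{4} (−1)^j C(4,j)·(7−j)!.
Computing: 5040 − 2880 + 720 − 96 + 6 = 2790.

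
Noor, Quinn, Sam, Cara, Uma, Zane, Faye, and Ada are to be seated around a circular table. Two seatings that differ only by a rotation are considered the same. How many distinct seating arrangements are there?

5040

Around a circle, 8 distinct people have 8!/8 = (7)! = 5040 rotationally distinct seatings.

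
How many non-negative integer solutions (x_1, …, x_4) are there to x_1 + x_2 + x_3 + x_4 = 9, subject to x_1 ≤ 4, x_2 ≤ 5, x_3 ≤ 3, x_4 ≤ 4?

Without the upper bounds there are C(12,3) = 220 ways to split 9 among 4 variables.
Subtract solutions that violate a single cap (substitute x_i' = x_i − (cap_i+1)): x_1 ≥ 5 gives C(7,3) = 35; x_2 ≥ 6 gives C(6,3) = 20; x_3 ≥ 4 gives C(8,3) = 56; x_4 ≥ 5 gives C(7,3) = 35. Together 146.
Add back pairs where two caps are both exceeded: 0 + 1 + 0 + 0 + 0 + 1 = 2.
By inclusion–exclusion the count is 220 − 146 + 2 = 76.

76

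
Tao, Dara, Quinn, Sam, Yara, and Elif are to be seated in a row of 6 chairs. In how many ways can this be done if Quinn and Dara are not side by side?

There are 6! = 720 arrangements in all. If Quinn and Dara are adjacent, merging them into one block gives 2·(5)! = 240 arrangements.
So 720 − 240 = 480 arrangements keep them apart.

480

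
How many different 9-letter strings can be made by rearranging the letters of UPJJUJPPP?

Letter multiplicities in UPJJUJPPP: J×3, P×4, U×2.
Dividing 9! = 362880 by 4!·3!·2! = 288 for the repeated letters gives 1260.

1260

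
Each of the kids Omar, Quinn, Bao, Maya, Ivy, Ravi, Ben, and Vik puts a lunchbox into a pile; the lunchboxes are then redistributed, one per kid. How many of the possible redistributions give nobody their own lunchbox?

This is the derangement count D_8: permutations of 8 items with no fixed point.
By inclusion–exclusion this is Σ_{j=0}^{8} (−1)^j C(8,j)·(8−j)!.
Computing: 40320 − 40320 + 20160 − 6720 + 1680 − 336 + 56 − 8 + 1 = 14833.

14833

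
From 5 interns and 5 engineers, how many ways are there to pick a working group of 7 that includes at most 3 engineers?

60

Split by how many engineers are chosen (0 through 3).
Sum: C(5,0)·C(5,7) + C(5,1)·C(5,6) + C(5,2)·C(5,5) + C(5,3)·C(5,4) = 0 + 0 + 10 + 50 = 60.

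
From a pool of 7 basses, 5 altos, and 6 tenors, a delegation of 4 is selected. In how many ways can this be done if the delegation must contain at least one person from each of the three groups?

Unrestricted: C(18,4) = 3060 ways to pick any 4 of the 18.
Subtract selections that omit an entire group: no basses → C(11,4) = 330; no altos → C(13,4) = 715; no tenors → C(12,4) = 495.
Add back selections omitting two groups (i.e. drawn from a single group): C(7,4) + C(5,4) + C(6,4) = 55.
By inclusion–exclusion: 3060 − 1540 + 55 = 1575.

1575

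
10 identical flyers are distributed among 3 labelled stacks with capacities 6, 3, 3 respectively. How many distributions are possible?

By stars and bars, unrestricted non-negative solutions to x_1+…+x_3 = 10 number C(10+2,2) = 66.
Subtract solutions that violate a single cap (substitute x_i' = x_i − (cap_i+1)): x_1 ≥ 7 gives C(5,2) = 10; x_2 ≥ 4 gives C(8,2) = 28; x_3 ≥ 4 gives C(8,2) = 28. Together 66.
Add back pairs where two caps are both exceeded: 0 + 0 + 6 = 6.
By inclusion–exclusion the count is 66 − 66 + 6 = 6.

6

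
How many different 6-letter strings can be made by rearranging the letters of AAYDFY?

AAYDFY has 6 letters with A appearing twice and Y appearing twice.
So there are 6! / (2!·2!) = 180 distinguishable arrangements.

180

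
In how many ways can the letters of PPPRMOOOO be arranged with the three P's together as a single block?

Treat the 3 copies of P as a single block. The multiset to arrange is then {PPP, M, O, O, O, O, R}, 7 items in all.
That gives (7)!/(4!) = 210 arrangements.

210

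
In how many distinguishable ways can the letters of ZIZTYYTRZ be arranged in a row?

15120

The 9 letters of ZIZTYYTRZ have repeats: T appearing twice, Y appearing twice, and Z appearing 3 times.
So there are 9! / (3!·2!·2!) = 15120 distinguishable arrangements.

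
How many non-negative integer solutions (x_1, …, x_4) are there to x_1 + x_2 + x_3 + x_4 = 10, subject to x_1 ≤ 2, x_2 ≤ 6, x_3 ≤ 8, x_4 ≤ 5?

Without the upper bounds there are C(13,3) = 286 ways to split 10 among 4 variables.
Subtract solutions that violate a single cap (substitute x_i' = x_i − (cap_i+1)): x_1 ≥ 3 gives C(10,3) = 120; x_2 ≥ 7 gives C(6,3) = 20; x_3 ≥ 9 gives C(4,3) = 4; x_4 ≥ 6 gives C(7,3) = 35. Together 179.
Add back pairs where two caps are both exceeded: 1 + 0 + 4 + 0 + 0 + 0 = 5.
By inclusion–exclusion the count is 286 − 179 + 5 = 112.

112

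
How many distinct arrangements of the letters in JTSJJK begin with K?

With the first slot taken by K, it remains to arrange the other 5 letters (JTSJJ).
Those 5 letters have J appearing 3 times, giving (5)!/(3!) = 20.

20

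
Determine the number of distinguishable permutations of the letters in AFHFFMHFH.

The 9 letters of AFHFFMHFH have repeats: F appearing 4 times and H appearing 3 times.
The number of distinct arrangements is 9!/(4!·3!) = 362880/144 = 2520.

2520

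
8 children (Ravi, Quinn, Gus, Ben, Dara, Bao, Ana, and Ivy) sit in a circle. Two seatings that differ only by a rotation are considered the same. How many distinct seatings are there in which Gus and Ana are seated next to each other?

Glue Gus and Ana into a block (2 internal orders). Seating 7 units around a circle gives (6)! arrangements.
So 2 × (6)! = 2 × 720 = 1440.

1440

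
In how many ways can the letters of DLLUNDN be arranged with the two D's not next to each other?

Total arrangements of DLLUNDN: 7!/(2!·2!·2!) = 630.
If the two D's are adjacent, glue them into one block, leaving 6 items to arrange: (6)!/(2!·2!) = 180 ways.
Subtracting, 630 − 180 = 450 arrangements keep the D's apart.

450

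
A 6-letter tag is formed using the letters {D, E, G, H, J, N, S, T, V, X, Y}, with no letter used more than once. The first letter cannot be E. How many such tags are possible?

302400

The first letter has 11−1 = 10 choices (anything except E).
The remaining 5 letters are filled from the other 10 symbols without repetition: 10 × 9 × 8 × 7 × 6 = 30240.
Total: 10 × 30240 = 302400.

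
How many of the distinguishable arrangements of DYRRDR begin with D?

Fix D in the first position and arrange the remaining 5 letters.
Those 5 letters have R appearing 3 times, giving (5)!/(3!) = 20.

20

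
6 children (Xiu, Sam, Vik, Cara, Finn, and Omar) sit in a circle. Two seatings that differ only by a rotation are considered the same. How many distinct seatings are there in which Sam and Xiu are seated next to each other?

Treat {Sam, Xiu} as one unit (2 internal orders) and seat the resulting 5 units around the table: (4)! circular arrangements.
So 2 × (4)! = 2 × 24 = 48.

48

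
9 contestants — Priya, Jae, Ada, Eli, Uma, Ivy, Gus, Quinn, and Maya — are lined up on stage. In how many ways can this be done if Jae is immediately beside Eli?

80640

Place the 7 others and the Jae-Eli pair as 8 objects in a line; the pair has 2 internal arrangements.
That gives 2 × 8! = 2 × 40320 = 80640.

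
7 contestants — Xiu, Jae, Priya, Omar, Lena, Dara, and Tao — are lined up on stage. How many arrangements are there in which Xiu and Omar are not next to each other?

3600

Of the 7! = 5040 arrangements, those with Xiu and Omar adjacent number 2 × 6! = 1440 (treat the pair as a block with 2 internal orders).
Complementary counting: 5040 − 1440 = 3600.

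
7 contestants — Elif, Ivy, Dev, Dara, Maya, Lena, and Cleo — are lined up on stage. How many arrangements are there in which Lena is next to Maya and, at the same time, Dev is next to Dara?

Treat {Lena,Maya} as one block (2 orders) and {Dev,Dara} as another (2 orders).
That leaves 5 units to arrange: 2 × 2 × 5! = 4 × 120 = 480.

480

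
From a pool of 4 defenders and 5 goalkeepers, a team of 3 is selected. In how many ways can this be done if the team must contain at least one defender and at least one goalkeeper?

Total 3-person selections from all 9: C(9,3) = 84.
Subtract selections that omit an entire group: no defenders → C(5,3) = 10; no goalkeepers → C(4,3) = 4.
Both groups omitted at once is impossible, so 84 − 14 = 70.

70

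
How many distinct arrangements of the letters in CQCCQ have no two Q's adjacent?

6

There are 5!/(3!·2!) = 10 arrangements of CQCCQ in total.
If the two Q's are adjacent, glue them into one block, leaving 4 items to arrange: (4)!/(3!) = 4 ways.
Hence 10 − 4 = 6.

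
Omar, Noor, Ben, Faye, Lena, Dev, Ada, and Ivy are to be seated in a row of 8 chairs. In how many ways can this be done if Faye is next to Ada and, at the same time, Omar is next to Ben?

Treat {Faye,Ada} as one block (2 orders) and {Omar,Ben} as another (2 orders).
That leaves 6 units to arrange: 2 × 2 × 6! = 4 × 720 = 2880.

2880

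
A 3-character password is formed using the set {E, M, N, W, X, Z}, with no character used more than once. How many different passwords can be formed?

120

Choose and order 3 of the 6 symbols: the first character has 6 options, the next 5, then 4.
6 × 5 × 4 = 120.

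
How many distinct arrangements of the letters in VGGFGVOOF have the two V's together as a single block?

Treat the 2 copies of V as a single block. The multiset to arrange is then {VV, F, F, G, G, G, O, O}, 8 items in all.
That gives (8)!/(3!·2!·2!) = 1680 arrangements.

1680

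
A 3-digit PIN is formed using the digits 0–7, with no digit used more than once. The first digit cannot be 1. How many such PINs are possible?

294

The first digit has 8−1 = 7 choices (anything except 1).
The remaining 2 digits are filled from the other 7 symbols without repetition: 7 × 6 = 42.
Total: 7 × 42 = 294.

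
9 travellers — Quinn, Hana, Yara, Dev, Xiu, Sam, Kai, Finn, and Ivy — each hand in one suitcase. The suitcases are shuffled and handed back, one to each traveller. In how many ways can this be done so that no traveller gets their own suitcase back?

133496

This is the derangement count D_9: permutations of 9 items with no fixed point.
By inclusion–exclusion this is Σ_{j=0}^{9} (−1)^j C(9,j)·(9−j)!.
Computing: 362880 − 362880 + 181440 − 60480 + 15120 − 3024 + 504 − 72 + 9 − 1 = 133496.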